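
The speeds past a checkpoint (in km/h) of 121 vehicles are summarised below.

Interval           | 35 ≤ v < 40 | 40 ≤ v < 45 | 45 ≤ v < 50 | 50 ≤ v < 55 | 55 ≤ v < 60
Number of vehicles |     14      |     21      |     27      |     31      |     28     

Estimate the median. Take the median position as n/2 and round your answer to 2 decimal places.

49.72

Cumulative frequencies: 14, 35, 62, 93, 121
n = 121; position = n/2 = 60.5.
This falls in the class 45 ≤ v < 50: L = 45, F = 35, f = 27, h = 5.
Median ≈ 45 + ((60.5 − 35) / 27) × 5 = 49.7222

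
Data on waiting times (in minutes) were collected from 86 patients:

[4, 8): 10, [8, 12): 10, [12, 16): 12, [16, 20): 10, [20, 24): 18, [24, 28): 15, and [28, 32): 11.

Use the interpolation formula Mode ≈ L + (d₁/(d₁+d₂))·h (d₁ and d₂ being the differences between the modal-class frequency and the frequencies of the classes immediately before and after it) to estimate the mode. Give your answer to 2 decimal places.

22.91

Modal class: [20, 24) (highest frequency 18).
d₁ = 18 − 10 = 8, d₂ = 18 − 15 = 3
Mode ≈ 20 + (8/(8+3)) × 4 = 20 + 2.9091 = 22.9091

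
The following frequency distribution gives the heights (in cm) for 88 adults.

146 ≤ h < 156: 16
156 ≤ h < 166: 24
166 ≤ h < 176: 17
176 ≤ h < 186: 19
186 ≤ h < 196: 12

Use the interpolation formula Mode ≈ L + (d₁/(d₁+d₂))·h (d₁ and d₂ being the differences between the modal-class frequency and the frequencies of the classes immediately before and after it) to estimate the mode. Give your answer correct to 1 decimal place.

161.3

Modal class: 156 ≤ h < 166 (highest frequency 24).
d₁ = 24 − 16 = 8, d₂ = 24 − 17 = 7
Mode ≈ 156 + (8/(8+7)) × 10 = 156 + 5.3333 = 161.3333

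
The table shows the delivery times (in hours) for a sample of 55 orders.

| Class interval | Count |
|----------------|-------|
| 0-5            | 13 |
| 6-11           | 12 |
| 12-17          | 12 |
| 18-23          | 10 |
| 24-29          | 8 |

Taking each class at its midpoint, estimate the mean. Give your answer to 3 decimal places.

13.191

Midpoints: 2.5, 8.5, 14.5, 20.5, 26.5
Σfm = 13×2.5 + 12×8.5 + 12×14.5 + 10×20.5 + 8×26.5 = 725.5
n = Σf = 55
Mean = 725.5 / 55 = 13.1909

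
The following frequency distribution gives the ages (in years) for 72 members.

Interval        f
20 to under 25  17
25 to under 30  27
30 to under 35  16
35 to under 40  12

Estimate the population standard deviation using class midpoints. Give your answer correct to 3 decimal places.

5.057

Midpoints: 22.5, 27.5, 32.5, 37.5
n = 72, Σfm = 2095, mean = 29.0972
Σfm² = 62800
Σf(m − x̄)² = Σfm² − (Σfm)²/n = 62800 − 2095²/72 = 1841.3194
Population variance = 1841.3194 / 72 = 25.5739
Standard deviation = √25.5739 = 5.0571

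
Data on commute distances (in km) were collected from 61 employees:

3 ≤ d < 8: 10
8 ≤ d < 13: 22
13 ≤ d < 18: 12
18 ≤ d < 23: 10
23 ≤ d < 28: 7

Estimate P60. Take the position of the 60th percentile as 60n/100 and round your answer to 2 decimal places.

14.92

Cumulative frequencies: 10, 32, 44, 54, 61
n = 61; position = 60n/100 = 36.6.
This falls in the class 13 ≤ d < 18: L = 13, F = 32, f = 12, h = 5.
60th percentile ≈ 13 + ((36.6 − 32) / 12) × 5 = 14.9167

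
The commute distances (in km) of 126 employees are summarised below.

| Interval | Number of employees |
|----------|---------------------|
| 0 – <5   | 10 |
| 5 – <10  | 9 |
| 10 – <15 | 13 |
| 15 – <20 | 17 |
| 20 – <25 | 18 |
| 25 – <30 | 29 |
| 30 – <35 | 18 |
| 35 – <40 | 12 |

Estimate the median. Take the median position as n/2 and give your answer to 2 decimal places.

23.89

Cumulative frequencies: 10, 19, 32, 49, 67, 96, 114, 126
n = 126; position = n/2 = 63.
This falls in the class 20 – <25: L = 20, F = 49, f = 18, h = 5.
Median ≈ 20 + ((63 − 49) / 18) × 5 = 23.8889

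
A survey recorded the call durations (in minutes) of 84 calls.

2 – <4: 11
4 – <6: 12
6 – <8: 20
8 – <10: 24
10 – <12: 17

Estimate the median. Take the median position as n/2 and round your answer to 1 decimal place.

7.9

Cumulative frequencies: 11, 23, 43, 67, 84
n = 84; position = n/2 = 42.
This falls in the class 6 – <8: L = 6, F = 23, f = 20, h = 2.
Median ≈ 6 + ((42 − 23) / 20) × 2 = 7.9000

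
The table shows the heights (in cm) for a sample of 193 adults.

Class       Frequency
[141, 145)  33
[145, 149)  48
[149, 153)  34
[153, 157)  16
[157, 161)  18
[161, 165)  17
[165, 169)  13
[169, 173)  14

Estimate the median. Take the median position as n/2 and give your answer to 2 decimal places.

150.82

Cumulative frequencies: 33, 81, 115, 131, 149, 166, 179, 193
n = 193; position = n/2 = 96.5.
This falls in the class [149, 153): L = 149, F = 81, f = 34, h = 4.
Median ≈ 149 + ((96.5 − 81) / 34) × 4 = 150.8235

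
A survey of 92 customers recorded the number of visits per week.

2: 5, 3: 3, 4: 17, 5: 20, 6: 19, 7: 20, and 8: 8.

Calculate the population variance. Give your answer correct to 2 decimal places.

2.42

Values: 2, 3, 4, 5, 6, 7, 8
n = 92, Σfx = 505, mean = 5.4891
Σfx² = 2995
Σf(x − x̄)² = Σfx² − (Σfx)²/n = 2995 − 505²/92 = 222.9891
Population variance = 222.9891 / 92 = 2.4238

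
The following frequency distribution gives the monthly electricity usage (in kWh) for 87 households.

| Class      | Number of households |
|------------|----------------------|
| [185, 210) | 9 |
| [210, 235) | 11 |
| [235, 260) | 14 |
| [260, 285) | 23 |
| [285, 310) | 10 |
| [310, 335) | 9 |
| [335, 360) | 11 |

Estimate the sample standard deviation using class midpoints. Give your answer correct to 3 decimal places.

45.427

Midpoints: 197.5, 222.5, 247.5, 272.5, 297.5, 322.5, 347.5
n = 87, Σfm = 23657.5, mean = 271.9253
Σfm² = 6610543.75
Σf(m − x̄)² = Σfm² − (Σfm)²/n = 6610543.75 − 23657.5²/87 = 177471.2644
Sample variance = 177471.2644 / 86 = 2063.6194
Standard deviation = √2063.6194 = 45.4271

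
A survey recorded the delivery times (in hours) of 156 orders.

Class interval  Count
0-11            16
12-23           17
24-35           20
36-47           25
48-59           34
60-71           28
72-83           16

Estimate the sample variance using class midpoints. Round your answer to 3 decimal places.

Midpoints: 5.5, 17.5, 29.5, 41.5, 53.5, 65.5, 77.5
n = 156, Σfm = 6906, mean = 44.2692
Σfm² = 379695
Σf(m − x̄)² = Σfm² − (Σfm)²/n = 379695 − 6906²/156 = 73971.6923
Sample variance = 73971.6923 / 155 = 477.2367

477.237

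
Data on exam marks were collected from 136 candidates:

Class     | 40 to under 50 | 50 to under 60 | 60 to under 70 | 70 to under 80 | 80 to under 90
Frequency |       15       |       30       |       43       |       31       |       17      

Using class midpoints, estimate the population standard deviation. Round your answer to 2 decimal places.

11.78

Midpoints: 45, 55, 65, 75, 85
n = 136, Σfm = 8890, mean = 65.3676
Σfm² = 600000
Σf(m − x̄)² = Σfm² − (Σfm)²/n = 600000 − 8890²/136 = 18881.6176
Population variance = 18881.6176 / 136 = 138.8354
Standard deviation = √138.8354 = 11.7828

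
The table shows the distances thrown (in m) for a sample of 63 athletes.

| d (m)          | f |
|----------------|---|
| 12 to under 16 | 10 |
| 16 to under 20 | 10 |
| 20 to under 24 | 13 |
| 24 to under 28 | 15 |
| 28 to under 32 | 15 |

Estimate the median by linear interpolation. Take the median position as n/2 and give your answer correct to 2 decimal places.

23.54

Cumulative frequencies: 10, 20, 33, 48, 63
n = 63; position = n/2 = 31.5.
This falls in the class 20 to under 24: L = 20, F = 20, f = 13, h = 4.
Median ≈ 20 + ((31.5 − 20) / 13) × 4 = 23.5385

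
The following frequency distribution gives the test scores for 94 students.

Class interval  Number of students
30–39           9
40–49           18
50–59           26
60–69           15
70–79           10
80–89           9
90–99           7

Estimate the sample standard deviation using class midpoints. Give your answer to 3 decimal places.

17.070

Midpoints: 34.5, 44.5, 54.5, 64.5, 74.5, 84.5, 94.5
n = 94, Σfm = 5663, mean = 60.2447
Σfm² = 368263.5
Σf(m − x̄)² = Σfm² − (Σfm)²/n = 368263.5 − 5663²/94 = 27097.8723
Sample variance = 27097.8723 / 93 = 291.3750
Standard deviation = √291.3750 = 17.0697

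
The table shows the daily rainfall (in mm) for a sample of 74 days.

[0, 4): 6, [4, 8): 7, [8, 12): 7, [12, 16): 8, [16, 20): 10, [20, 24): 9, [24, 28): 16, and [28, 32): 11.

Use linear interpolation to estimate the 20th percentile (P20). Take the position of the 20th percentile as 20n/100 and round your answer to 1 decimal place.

Cumulative frequencies: 6, 13, 20, 28, 38, 47, 63, 74
n = 74; position = 20n/100 = 14.8.
This falls in the class [8, 12): L = 8, F = 13, f = 7, h = 4.
20th percentile ≈ 8 + ((14.8 − 13) / 7) × 4 = 9.0286

9.0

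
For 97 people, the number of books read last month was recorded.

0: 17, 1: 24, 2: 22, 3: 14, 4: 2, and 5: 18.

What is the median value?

2

Cumulative frequencies: 17, 41, 63, 77, 79, 97
n = 97, so the median is the value in position (n+1)/2 = 49.
Position 49 falls at value 2.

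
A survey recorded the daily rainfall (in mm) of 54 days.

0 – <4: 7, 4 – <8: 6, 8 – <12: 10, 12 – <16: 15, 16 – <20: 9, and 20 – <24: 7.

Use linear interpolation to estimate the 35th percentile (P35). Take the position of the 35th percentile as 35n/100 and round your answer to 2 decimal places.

10.36

Cumulative frequencies: 7, 13, 23, 38, 47, 54
n = 54; position = 35n/100 = 18.9.
This falls in the class 8 – <12: L = 8, F = 13, f = 10, h = 4.
35th percentile ≈ 8 + ((18.9 − 13) / 10) × 4 = 10.3600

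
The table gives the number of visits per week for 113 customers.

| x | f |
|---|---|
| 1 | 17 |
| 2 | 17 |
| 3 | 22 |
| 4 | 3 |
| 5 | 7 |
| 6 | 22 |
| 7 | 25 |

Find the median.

4

Cumulative frequencies: 17, 34, 56, 59, 66, 88, 113
n = 113, so the median is the value in position (n+1)/2 = 57.
Position 57 falls at value 4.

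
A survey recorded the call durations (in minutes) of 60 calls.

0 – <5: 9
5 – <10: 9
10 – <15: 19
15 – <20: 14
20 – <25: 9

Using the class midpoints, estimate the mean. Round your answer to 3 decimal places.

Midpoints: 2.5, 7.5, 12.5, 17.5, 22.5
Σfm = 9×2.5 + 9×7.5 + 19×12.5 + 14×17.5 + 9×22.5 = 775
n = Σf = 60
Mean = 775 / 60 = 12.9167

12.917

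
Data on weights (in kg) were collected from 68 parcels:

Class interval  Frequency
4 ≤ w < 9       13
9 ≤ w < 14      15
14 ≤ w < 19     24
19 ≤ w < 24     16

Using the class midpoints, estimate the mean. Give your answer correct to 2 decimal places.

14.66

Midpoints: 6.5, 11.5, 16.5, 21.5
Σfm = 13×6.5 + 15×11.5 + 24×16.5 + 16×21.5 = 997
n = Σf = 68
Mean = 997 / 68 = 14.6618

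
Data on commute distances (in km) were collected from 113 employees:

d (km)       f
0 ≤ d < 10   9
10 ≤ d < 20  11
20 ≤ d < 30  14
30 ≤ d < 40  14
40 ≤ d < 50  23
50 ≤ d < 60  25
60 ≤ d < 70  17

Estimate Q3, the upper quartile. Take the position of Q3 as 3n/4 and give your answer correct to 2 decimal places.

Cumulative frequencies: 9, 20, 34, 48, 71, 96, 113
n = 113; position = 3n/4 = 84.75.
This falls in the class 50 ≤ d < 60: L = 50, F = 71, f = 25, h = 10.
Upper quartile ≈ 50 + ((84.75 − 71) / 25) × 10 = 55.5000

55.50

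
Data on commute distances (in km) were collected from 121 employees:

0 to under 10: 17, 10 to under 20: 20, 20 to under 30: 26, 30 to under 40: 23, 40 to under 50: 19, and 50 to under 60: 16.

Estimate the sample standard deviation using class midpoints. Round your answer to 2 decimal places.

15.97

Midpoints: 5, 15, 25, 35, 45, 55
n = 121, Σfm = 3575, mean = 29.5455
Σfm² = 136225
Σf(m − x̄)² = Σfm² − (Σfm)²/n = 136225 − 3575²/121 = 30600.0000
Sample variance = 30600.0000 / 120 = 255.0000
Standard deviation = √255.0000 = 15.9687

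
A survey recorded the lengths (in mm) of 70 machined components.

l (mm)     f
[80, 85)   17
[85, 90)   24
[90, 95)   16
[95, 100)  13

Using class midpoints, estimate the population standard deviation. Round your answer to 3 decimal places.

5.212

Midpoints: 82.5, 87.5, 92.5, 97.5
n = 70, Σfm = 6250, mean = 89.2857
Σfm² = 559937.5
Σf(m − x̄)² = Σfm² − (Σfm)²/n = 559937.5 − 6250²/70 = 1901.7857
Population variance = 1901.7857 / 70 = 27.1684
Standard deviation = √27.1684 = 5.2123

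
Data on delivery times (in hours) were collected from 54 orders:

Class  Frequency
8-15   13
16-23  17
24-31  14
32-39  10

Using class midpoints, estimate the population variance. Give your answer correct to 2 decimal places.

69.73

Midpoints: 11.5, 19.5, 27.5, 35.5
n = 54, Σfm = 1221, mean = 22.6111
Σfm² = 31373.5
Σf(m − x̄)² = Σfm² − (Σfm)²/n = 31373.5 − 1221²/54 = 3765.3333
Population variance = 3765.3333 / 54 = 69.7284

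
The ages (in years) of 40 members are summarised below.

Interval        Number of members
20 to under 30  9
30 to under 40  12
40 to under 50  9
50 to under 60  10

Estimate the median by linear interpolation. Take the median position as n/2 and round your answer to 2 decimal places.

39.17

Cumulative frequencies: 9, 21, 30, 40
n = 40; position = n/2 = 20.
This falls in the class 30 to under 40: L = 30, F = 9, f = 12, h = 10.
Median ≈ 30 + ((20 − 9) / 12) × 10 = 39.1667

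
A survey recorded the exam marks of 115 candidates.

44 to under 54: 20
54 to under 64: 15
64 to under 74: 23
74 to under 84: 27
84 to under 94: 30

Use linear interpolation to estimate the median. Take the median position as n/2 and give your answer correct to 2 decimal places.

Cumulative frequencies: 20, 35, 58, 85, 115
n = 115; position = n/2 = 57.5.
This falls in the class 64 to under 74: L = 64, F = 35, f = 23, h = 10.
Median ≈ 64 + ((57.5 − 35) / 23) × 10 = 73.7826

73.78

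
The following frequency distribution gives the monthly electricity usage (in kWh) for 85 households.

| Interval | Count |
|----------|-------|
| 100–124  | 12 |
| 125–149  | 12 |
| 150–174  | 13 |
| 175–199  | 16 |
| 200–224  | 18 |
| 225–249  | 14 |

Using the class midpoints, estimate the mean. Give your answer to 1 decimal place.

Midpoints: 112, 137, 162, 187, 212, 237
Σfm = 12×112 + 12×137 + 13×162 + 16×187 + 18×212 + 14×237 = 15220
n = Σf = 85
Mean = 15220 / 85 = 179.0588

179.1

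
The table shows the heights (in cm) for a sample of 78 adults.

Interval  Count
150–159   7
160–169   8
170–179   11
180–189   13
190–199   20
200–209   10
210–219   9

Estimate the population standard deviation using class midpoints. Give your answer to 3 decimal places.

Midpoints: 154.5, 164.5, 174.5, 184.5, 194.5, 204.5, 214.5
n = 78, Σfm = 14581, mean = 186.9359
Σfm² = 2749949.5
Σf(m − x̄)² = Σfm² − (Σfm)²/n = 2749949.5 − 14581²/78 = 24237.1795
Population variance = 24237.1795 / 78 = 310.7331
Standard deviation = √310.7331 = 17.6276

17.628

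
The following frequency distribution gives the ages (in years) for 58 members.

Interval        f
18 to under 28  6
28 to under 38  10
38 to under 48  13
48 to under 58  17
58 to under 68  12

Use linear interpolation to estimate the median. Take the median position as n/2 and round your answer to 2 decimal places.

48.00

Cumulative frequencies: 6, 16, 29, 46, 58
n = 58; position = n/2 = 29.
This falls in the class 38 to under 48: L = 38, F = 16, f = 13, h = 10.
Median ≈ 38 + ((29 − 16) / 13) × 10 = 48.0000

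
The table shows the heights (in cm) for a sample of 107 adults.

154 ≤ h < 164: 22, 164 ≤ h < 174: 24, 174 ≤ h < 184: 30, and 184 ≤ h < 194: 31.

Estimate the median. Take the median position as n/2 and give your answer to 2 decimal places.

Cumulative frequencies: 22, 46, 76, 107
n = 107; position = n/2 = 53.5.
This falls in the class 174 ≤ h < 184: L = 174, F = 46, f = 30, h = 10.
Median ≈ 174 + ((53.5 − 46) / 30) × 10 = 176.5000

176.50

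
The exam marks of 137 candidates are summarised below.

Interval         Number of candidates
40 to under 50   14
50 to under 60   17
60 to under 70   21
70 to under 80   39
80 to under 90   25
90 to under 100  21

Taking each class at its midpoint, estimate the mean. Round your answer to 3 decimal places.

72.810

Midpoints: 45, 55, 65, 75, 85, 95
Σfm = 14×45 + 17×55 + 21×65 + 39×75 + 25×85 + 21×95 = 9975
n = Σf = 137
Mean = 9975 / 137 = 72.8102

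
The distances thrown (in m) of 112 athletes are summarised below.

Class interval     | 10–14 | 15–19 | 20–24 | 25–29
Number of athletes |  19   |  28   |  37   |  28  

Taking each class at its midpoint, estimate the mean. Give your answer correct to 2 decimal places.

20.30

Midpoints: 12, 17, 22, 27
Σfm = 19×12 + 28×17 + 37×22 + 28×27 = 2274
n = Σf = 112
Mean = 2274 / 112 = 20.3036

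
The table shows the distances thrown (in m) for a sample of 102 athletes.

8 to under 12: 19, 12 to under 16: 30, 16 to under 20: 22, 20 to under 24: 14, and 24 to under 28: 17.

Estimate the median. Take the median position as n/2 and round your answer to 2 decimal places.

Cumulative frequencies: 19, 49, 71, 85, 102
n = 102; position = n/2 = 51.
This falls in the class 16 to under 20: L = 16, F = 49, f = 22, h = 4.
Median ≈ 16 + ((51 − 49) / 22) × 4 = 16.3636

16.36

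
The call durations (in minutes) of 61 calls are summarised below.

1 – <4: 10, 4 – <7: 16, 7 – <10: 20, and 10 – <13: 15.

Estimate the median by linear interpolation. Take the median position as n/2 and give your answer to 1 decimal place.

Cumulative frequencies: 10, 26, 46, 61
n = 61; position = n/2 = 30.5.
This falls in the class 7 – <10: L = 7, F = 26, f = 20, h = 3.
Median ≈ 7 + ((30.5 − 26) / 20) × 3 = 7.6750

7.7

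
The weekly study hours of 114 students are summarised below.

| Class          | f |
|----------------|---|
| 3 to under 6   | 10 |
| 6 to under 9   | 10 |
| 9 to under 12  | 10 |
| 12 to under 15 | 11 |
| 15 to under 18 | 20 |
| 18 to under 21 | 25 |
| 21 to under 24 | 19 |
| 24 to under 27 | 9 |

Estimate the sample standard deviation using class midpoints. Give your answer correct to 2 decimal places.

6.20

Midpoints: 4.5, 7.5, 10.5, 13.5, 16.5, 19.5, 22.5, 25.5
n = 114, Σfm = 1848, mean = 16.2105
Σfm² = 34294.5
Σf(m − x̄)² = Σfm² − (Σfm)²/n = 34294.5 − 1848²/114 = 4337.4474
Sample variance = 4337.4474 / 113 = 38.3845
Standard deviation = √38.3845 = 6.1955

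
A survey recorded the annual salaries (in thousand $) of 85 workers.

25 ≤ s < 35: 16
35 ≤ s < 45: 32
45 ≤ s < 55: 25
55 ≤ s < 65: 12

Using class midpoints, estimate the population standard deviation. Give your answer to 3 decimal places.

9.467

Midpoints: 30, 40, 50, 60
n = 85, Σfm = 3730, mean = 43.8824
Σfm² = 171300
Σf(m − x̄)² = Σfm² − (Σfm)²/n = 171300 − 3730²/85 = 7618.8235
Population variance = 7618.8235 / 85 = 89.6332
Standard deviation = √89.6332 = 9.4675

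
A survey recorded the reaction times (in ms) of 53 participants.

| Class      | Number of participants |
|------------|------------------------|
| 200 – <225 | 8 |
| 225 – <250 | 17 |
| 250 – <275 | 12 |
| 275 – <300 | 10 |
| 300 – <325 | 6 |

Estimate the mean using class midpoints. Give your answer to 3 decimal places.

Midpoints: 212.5, 237.5, 262.5, 287.5, 312.5
Σfm = 8×212.5 + 17×237.5 + 12×262.5 + 10×287.5 + 6×312.5 = 13637.5
n = Σf = 53
Mean = 13637.5 / 53 = 257.3113

257.311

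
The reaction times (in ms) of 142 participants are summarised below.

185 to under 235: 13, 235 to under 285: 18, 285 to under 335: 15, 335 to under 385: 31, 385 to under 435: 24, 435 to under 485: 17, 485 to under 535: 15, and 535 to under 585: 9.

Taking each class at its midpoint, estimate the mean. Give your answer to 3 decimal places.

Midpoints: 210, 260, 310, 360, 410, 460, 510, 560
Σfm = 13×210 + 18×260 + 15×310 + 31×360 + 24×410 + 17×460 + 15×510 + 9×560 = 53570
n = Σf = 142
Mean = 53570 / 142 = 377.2535

377.254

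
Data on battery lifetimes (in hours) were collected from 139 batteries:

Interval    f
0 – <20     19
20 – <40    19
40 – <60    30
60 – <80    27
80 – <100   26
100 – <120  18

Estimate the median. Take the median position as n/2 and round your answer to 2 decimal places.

Cumulative frequencies: 19, 38, 68, 95, 121, 139
n = 139; position = n/2 = 69.5.
This falls in the class 60 – <80: L = 60, F = 68, f = 27, h = 20.
Median ≈ 60 + ((69.5 − 68) / 27) × 20 = 61.1111

61.11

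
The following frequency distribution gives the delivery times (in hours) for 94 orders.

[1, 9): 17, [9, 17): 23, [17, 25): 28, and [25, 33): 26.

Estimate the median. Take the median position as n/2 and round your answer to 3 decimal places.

Cumulative frequencies: 17, 40, 68, 94
n = 94; position = n/2 = 47.
This falls in the class [17, 25): L = 17, F = 40, f = 28, h = 8.
Median ≈ 17 + ((47 − 40) / 28) × 8 = 19.0000

19.000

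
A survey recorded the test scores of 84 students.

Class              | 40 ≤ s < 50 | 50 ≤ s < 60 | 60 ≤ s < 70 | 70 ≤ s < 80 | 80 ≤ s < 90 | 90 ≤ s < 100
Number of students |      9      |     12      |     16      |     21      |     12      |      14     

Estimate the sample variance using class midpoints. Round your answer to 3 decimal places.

246.170

Midpoints: 45, 55, 65, 75, 85, 95
n = 84, Σfm = 6030, mean = 71.7857
Σfm² = 453300
Σf(m − x̄)² = Σfm² − (Σfm)²/n = 453300 − 6030²/84 = 20432.1429
Sample variance = 20432.1429 / 83 = 246.1704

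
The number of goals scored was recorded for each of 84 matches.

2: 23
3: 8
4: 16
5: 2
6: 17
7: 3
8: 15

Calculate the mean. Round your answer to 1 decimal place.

Values: 2, 3, 4, 5, 6, 7, 8
Σfx = 23×2 + 8×3 + 16×4 + 2×5 + 17×6 + 3×7 + 15×8 = 387
n = Σf = 84
Mean = 387 / 84 = 4.6071

4.6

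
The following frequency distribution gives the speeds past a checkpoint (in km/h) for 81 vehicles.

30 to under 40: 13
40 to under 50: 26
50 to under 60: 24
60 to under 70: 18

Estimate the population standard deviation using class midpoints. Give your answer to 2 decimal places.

10.04

Midpoints: 35, 45, 55, 65
n = 81, Σfm = 4115, mean = 50.8025
Σfm² = 217225
Σf(m − x̄)² = Σfm² − (Σfm)²/n = 217225 − 4115²/81 = 8172.8395
Population variance = 8172.8395 / 81 = 100.8993
Standard deviation = √100.8993 = 10.0449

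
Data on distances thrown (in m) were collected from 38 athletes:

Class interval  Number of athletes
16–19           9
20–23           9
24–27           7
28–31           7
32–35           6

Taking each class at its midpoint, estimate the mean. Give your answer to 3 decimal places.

Midpoints: 17.5, 21.5, 25.5, 29.5, 33.5
Σfm = 9×17.5 + 9×21.5 + 7×25.5 + 7×29.5 + 6×33.5 = 937
n = Σf = 38
Mean = 937 / 38 = 24.6579

24.658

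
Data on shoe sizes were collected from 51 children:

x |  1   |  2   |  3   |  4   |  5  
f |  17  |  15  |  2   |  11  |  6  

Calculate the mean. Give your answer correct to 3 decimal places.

2.490

Values: 1, 2, 3, 4, 5
Σfx = 17×1 + 15×2 + 2×3 + 11×4 + 6×5 = 127
n = Σf = 51
Mean = 127 / 51 = 2.4902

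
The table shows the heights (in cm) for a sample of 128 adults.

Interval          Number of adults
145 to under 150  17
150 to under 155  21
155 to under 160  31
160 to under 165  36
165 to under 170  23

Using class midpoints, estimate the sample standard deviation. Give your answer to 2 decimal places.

Midpoints: 147.5, 152.5, 157.5, 162.5, 167.5
n = 128, Σfm = 20295, mean = 158.5547
Σfm² = 3223150
Σf(m − x̄)² = Σfm² − (Σfm)²/n = 3223150 − 20295²/128 = 5282.6172
Sample variance = 5282.6172 / 127 = 41.5954
Standard deviation = √41.5954 = 6.4495

6.45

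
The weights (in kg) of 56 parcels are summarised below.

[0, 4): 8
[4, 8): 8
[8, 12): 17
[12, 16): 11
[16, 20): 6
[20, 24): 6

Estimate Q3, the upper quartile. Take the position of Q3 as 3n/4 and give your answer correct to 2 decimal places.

Cumulative frequencies: 8, 16, 33, 44, 50, 56
n = 56; position = 3n/4 = 42.
This falls in the class [12, 16): L = 12, F = 33, f = 11, h = 4.
Upper quartile ≈ 12 + ((42 − 33) / 11) × 4 = 15.2727

15.27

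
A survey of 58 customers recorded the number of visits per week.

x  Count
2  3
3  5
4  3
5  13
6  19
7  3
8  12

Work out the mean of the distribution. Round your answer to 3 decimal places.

5.672

Values: 2, 3, 4, 5, 6, 7, 8
Σfx = 3×2 + 5×3 + 3×4 + 13×5 + 19×6 + 3×7 + 12×8 = 329
n = Σf = 58
Mean = 329 / 58 = 5.6724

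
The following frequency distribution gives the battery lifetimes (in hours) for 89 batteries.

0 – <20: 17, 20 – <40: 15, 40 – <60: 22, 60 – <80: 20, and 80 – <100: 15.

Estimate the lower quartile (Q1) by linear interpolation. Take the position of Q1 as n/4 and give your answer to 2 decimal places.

27.00

Cumulative frequencies: 17, 32, 54, 74, 89
n = 89; position = n/4 = 22.25.
This falls in the class 20 – <40: L = 20, F = 17, f = 15, h = 20.
Lower quartile ≈ 20 + ((22.25 − 17) / 15) × 20 = 27.0000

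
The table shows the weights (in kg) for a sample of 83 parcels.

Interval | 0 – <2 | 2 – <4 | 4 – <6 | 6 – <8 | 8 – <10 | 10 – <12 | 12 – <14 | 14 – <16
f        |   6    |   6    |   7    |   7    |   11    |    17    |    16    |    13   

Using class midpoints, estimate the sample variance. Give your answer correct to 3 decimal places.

Midpoints: 1, 3, 5, 7, 9, 11, 13, 15
n = 83, Σfm = 797, mean = 9.6024
Σfm² = 9155
Σf(m − x̄)² = Σfm² − (Σfm)²/n = 9155 − 797²/83 = 1501.8795
Sample variance = 1501.8795 / 82 = 18.3156

18.316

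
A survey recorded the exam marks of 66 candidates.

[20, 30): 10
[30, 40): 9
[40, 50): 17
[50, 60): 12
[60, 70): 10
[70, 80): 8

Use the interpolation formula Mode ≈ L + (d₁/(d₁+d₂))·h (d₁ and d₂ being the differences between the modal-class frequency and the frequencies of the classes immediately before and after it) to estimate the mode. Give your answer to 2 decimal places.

Modal class: [40, 50) (highest frequency 17).
d₁ = 17 − 9 = 8, d₂ = 17 − 12 = 5
Mode ≈ 40 + (8/(8+5)) × 10 = 40 + 6.1538 = 46.1538

46.15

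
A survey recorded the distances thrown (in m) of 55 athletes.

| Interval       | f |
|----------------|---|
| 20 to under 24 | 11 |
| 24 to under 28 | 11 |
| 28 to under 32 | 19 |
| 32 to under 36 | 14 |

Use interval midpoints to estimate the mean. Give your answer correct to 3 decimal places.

Midpoints: 22, 26, 30, 34
Σfm = 11×22 + 11×26 + 19×30 + 14×34 = 1574
n = Σf = 55
Mean = 1574 / 55 = 28.6182

28.618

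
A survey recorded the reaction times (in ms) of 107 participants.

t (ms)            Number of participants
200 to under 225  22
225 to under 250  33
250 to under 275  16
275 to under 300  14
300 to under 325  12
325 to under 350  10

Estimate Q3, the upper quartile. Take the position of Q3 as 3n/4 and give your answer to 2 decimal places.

291.52

Cumulative frequencies: 22, 55, 71, 85, 97, 107
n = 107; position = 3n/4 = 80.25.
This falls in the class 275 to under 300: L = 275, F = 71, f = 14, h = 25.
Upper quartile ≈ 275 + ((80.25 − 71) / 14) × 25 = 291.5179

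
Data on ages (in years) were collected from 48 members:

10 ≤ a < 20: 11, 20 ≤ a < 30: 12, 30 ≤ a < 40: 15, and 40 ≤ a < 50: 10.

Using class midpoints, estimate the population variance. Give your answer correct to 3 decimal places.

Midpoints: 15, 25, 35, 45
n = 48, Σfm = 1440, mean = 30.0000
Σfm² = 48600
Σf(m − x̄)² = Σfm² − (Σfm)²/n = 48600 − 1440²/48 = 5400.0000
Population variance = 5400.0000 / 48 = 112.5000

112.500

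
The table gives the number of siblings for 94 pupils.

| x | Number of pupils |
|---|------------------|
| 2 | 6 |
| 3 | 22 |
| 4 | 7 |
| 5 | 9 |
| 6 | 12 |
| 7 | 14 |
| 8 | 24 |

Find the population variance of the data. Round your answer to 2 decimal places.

4.40

Values: 2, 3, 4, 5, 6, 7, 8
n = 94, Σfx = 513, mean = 5.4574
Σfx² = 3213
Σf(x − x̄)² = Σfx² − (Σfx)²/n = 3213 − 513²/94 = 413.3298
Population variance = 413.3298 / 94 = 4.3971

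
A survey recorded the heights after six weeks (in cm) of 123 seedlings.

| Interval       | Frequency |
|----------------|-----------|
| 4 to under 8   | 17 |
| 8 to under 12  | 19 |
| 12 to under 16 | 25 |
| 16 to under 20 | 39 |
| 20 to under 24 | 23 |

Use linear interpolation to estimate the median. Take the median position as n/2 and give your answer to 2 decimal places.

16.05

Cumulative frequencies: 17, 36, 61, 100, 123
n = 123; position = n/2 = 61.5.
This falls in the class 16 to under 20: L = 16, F = 61, f = 39, h = 4.
Median ≈ 16 + ((61.5 − 61) / 39) × 4 = 16.0513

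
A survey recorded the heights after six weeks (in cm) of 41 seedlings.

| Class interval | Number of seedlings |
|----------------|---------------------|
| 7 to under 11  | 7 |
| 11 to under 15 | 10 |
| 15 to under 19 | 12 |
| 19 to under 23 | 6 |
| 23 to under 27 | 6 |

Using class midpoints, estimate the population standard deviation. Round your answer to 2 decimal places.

Midpoints: 9, 13, 17, 21, 25
n = 41, Σfm = 673, mean = 16.4146
Σfm² = 12121
Σf(m − x̄)² = Σfm² − (Σfm)²/n = 12121 − 673²/41 = 1073.9512
Population variance = 1073.9512 / 41 = 26.1939
Standard deviation = √26.1939 = 5.1180

5.12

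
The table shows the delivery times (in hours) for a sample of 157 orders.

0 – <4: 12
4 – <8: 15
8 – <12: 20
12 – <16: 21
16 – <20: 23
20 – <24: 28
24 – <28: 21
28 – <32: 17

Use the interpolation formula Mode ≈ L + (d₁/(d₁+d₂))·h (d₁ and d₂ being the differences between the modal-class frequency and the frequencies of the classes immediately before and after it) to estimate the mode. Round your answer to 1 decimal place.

Modal class: 20 – <24 (highest frequency 28).
d₁ = 28 − 23 = 5, d₂ = 28 − 21 = 7
Mode ≈ 20 + (5/(5+7)) × 4 = 20 + 1.6667 = 21.6667

21.7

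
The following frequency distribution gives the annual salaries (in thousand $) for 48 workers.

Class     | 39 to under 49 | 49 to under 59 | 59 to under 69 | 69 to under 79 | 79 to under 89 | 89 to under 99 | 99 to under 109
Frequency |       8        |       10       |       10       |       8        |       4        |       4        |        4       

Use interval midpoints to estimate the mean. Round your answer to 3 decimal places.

Midpoints: 44, 54, 64, 74, 84, 94, 104
Σfm = 8×44 + 10×54 + 10×64 + 8×74 + 4×84 + 4×94 + 4×104 = 3252
n = Σf = 48
Mean = 3252 / 48 = 67.7500

67.750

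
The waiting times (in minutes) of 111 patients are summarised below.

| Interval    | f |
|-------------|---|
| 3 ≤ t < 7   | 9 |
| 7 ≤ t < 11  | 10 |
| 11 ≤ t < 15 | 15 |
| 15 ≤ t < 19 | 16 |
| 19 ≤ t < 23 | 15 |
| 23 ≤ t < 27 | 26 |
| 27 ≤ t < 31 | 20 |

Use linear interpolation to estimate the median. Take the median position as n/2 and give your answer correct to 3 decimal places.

Cumulative frequencies: 9, 19, 34, 50, 65, 91, 111
n = 111; position = n/2 = 55.5.
This falls in the class 19 ≤ t < 23: L = 19, F = 50, f = 15, h = 4.
Median ≈ 19 + ((55.5 − 50) / 15) × 4 = 20.4667

20.467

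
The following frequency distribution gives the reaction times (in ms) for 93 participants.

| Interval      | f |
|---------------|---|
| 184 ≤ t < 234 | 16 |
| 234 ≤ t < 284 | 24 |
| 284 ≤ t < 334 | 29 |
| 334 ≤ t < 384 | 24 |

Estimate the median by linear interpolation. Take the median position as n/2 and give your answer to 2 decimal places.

295.21

Cumulative frequencies: 16, 40, 69, 93
n = 93; position = n/2 = 46.5.
This falls in the class 284 ≤ t < 334: L = 284, F = 40, f = 29, h = 50.
Median ≈ 284 + ((46.5 − 40) / 29) × 50 = 295.2069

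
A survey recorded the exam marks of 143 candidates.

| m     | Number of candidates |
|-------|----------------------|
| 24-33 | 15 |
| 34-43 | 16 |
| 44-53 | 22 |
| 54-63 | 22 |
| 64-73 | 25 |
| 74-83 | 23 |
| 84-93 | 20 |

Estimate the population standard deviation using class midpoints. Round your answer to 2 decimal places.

Midpoints: 28.5, 38.5, 48.5, 58.5, 68.5, 78.5, 88.5
n = 143, Σfm = 8685.5, mean = 60.7378
Σfm² = 578621.75
Σf(m − x̄)² = Σfm² − (Σfm)²/n = 578621.75 − 8685.5²/143 = 51083.9161
Population variance = 51083.9161 / 143 = 357.2302
Standard deviation = √357.2302 = 18.9005

18.90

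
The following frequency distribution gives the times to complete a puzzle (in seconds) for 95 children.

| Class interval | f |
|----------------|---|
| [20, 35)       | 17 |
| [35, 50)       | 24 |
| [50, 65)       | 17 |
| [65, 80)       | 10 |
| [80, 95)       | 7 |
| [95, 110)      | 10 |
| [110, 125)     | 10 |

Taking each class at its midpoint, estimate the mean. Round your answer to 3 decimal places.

Midpoints: 27.5, 42.5, 57.5, 72.5, 87.5, 102.5, 117.5
Σfm = 17×27.5 + 24×42.5 + 17×57.5 + 10×72.5 + 7×87.5 + 10×102.5 + 10×117.5 = 6002.5
n = Σf = 95
Mean = 6002.5 / 95 = 63.1842

63.184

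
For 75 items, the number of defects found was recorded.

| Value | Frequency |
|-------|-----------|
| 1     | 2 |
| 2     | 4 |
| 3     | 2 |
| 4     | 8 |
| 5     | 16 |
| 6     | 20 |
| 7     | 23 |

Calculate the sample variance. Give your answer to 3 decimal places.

2.440

Values: 1, 2, 3, 4, 5, 6, 7
n = 75, Σfx = 409, mean = 5.4533
Σfx² = 2411
Σf(x − x̄)² = Σfx² − (Σfx)²/n = 2411 − 409²/75 = 180.5867
Sample variance = 180.5867 / 74 = 2.4404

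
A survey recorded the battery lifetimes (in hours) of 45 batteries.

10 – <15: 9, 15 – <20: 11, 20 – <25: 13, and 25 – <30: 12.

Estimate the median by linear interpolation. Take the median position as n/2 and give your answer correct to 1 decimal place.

21.0

Cumulative frequencies: 9, 20, 33, 45
n = 45; position = n/2 = 22.5.
This falls in the class 20 – <25: L = 20, F = 20, f = 13, h = 5.
Median ≈ 20 + ((22.5 − 20) / 13) × 5 = 20.9615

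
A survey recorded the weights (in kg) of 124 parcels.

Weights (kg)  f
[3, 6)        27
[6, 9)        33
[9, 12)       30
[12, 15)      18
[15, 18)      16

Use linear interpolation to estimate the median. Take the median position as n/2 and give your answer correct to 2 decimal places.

Cumulative frequencies: 27, 60, 90, 108, 124
n = 124; position = n/2 = 62.
This falls in the class [9, 12): L = 9, F = 60, f = 30, h = 3.
Median ≈ 9 + ((62 − 60) / 30) × 3 = 9.2000

9.20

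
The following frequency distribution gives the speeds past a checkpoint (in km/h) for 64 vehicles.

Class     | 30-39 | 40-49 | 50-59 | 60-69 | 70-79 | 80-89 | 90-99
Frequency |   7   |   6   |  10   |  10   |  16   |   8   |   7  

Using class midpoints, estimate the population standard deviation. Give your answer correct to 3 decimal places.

17.960

Midpoints: 34.5, 44.5, 54.5, 64.5, 74.5, 84.5, 94.5
n = 64, Σfm = 4228, mean = 66.0625
Σfm² = 299956
Σf(m − x̄)² = Σfm² − (Σfm)²/n = 299956 − 4228²/64 = 20643.7500
Population variance = 20643.7500 / 64 = 322.5586
Standard deviation = √322.5586 = 17.9599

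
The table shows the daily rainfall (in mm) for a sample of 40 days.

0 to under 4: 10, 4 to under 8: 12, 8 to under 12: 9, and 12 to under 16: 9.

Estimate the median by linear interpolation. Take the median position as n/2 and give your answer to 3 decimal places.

Cumulative frequencies: 10, 22, 31, 40
n = 40; position = n/2 = 20.
This falls in the class 4 to under 8: L = 4, F = 10, f = 12, h = 4.
Median ≈ 4 + ((20 − 10) / 12) × 4 = 7.3333

7.333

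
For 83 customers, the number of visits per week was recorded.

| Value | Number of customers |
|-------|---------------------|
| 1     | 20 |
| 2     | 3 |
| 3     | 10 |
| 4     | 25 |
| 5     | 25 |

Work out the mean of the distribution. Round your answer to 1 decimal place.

Values: 1, 2, 3, 4, 5
Σfx = 20×1 + 3×2 + 10×3 + 25×4 + 25×5 = 281
n = Σf = 83
Mean = 281 / 83 = 3.3855

3.4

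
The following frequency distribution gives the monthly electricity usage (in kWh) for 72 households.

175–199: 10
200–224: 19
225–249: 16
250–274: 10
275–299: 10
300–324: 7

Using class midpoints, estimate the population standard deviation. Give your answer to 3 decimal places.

Midpoints: 187, 212, 237, 262, 287, 312
n = 72, Σfm = 17364, mean = 241.1667
Σfm² = 4293868
Σf(m − x̄)² = Σfm² − (Σfm)²/n = 4293868 − 17364²/72 = 106250.0000
Population variance = 106250.0000 / 72 = 1475.6944
Standard deviation = √1475.6944 = 38.4148

38.415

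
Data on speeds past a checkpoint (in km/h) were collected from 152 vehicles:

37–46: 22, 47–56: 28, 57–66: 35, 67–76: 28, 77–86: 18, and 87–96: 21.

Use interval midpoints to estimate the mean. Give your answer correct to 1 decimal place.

65.1

Midpoints: 41.5, 51.5, 61.5, 71.5, 81.5, 91.5
Σfm = 22×41.5 + 28×51.5 + 35×61.5 + 28×71.5 + 18×81.5 + 21×91.5 = 9898
n = Σf = 152
Mean = 9898 / 152 = 65.1184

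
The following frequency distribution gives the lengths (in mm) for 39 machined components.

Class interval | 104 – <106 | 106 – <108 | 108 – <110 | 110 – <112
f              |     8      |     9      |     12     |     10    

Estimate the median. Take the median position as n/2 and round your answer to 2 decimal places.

Cumulative frequencies: 8, 17, 29, 39
n = 39; position = n/2 = 19.5.
This falls in the class 108 – <110: L = 108, F = 17, f = 12, h = 2.
Median ≈ 108 + ((19.5 − 17) / 12) × 2 = 108.4167

108.42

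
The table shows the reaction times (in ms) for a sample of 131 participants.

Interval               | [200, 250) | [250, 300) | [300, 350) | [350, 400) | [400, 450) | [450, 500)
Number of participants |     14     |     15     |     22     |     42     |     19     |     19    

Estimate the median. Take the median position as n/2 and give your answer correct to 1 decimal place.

Cumulative frequencies: 14, 29, 51, 93, 112, 131
n = 131; position = n/2 = 65.5.
This falls in the class [350, 400): L = 350, F = 51, f = 42, h = 50.
Median ≈ 350 + ((65.5 − 51) / 42) × 50 = 367.2619

367.3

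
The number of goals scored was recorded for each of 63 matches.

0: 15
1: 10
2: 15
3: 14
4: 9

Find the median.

Cumulative frequencies: 15, 25, 40, 54, 63
n = 63, so the median is the value in position (n+1)/2 = 32.
Position 32 falls at value 2.

2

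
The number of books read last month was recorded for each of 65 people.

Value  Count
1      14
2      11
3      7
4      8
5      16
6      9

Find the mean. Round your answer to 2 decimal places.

3.43

Values: 1, 2, 3, 4, 5, 6
Σfx = 14×1 + 11×2 + 7×3 + 8×4 + 16×5 + 9×6 = 223
n = Σf = 65
Mean = 223 / 65 = 3.4308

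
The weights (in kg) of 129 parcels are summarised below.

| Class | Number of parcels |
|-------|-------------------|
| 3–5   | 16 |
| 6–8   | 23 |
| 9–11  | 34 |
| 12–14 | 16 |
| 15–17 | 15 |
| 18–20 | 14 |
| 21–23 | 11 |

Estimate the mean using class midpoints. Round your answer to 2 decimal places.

Midpoints: 4, 7, 10, 13, 16, 19, 22
Σfm = 16×4 + 23×7 + 34×10 + 16×13 + 15×16 + 14×19 + 11×22 = 1521
n = Σf = 129
Mean = 1521 / 129 = 11.7907

11.79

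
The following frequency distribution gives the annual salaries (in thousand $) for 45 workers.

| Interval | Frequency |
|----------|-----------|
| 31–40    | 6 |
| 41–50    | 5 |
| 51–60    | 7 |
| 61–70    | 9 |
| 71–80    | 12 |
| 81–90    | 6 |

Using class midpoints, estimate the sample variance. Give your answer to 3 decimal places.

259.798

Midpoints: 35.5, 45.5, 55.5, 65.5, 75.5, 85.5
n = 45, Σfm = 2837.5, mean = 63.0556
Σfm² = 190351.25
Σf(m − x̄)² = Σfm² − (Σfm)²/n = 190351.25 − 2837.5²/45 = 11431.1111
Sample variance = 11431.1111 / 44 = 259.7980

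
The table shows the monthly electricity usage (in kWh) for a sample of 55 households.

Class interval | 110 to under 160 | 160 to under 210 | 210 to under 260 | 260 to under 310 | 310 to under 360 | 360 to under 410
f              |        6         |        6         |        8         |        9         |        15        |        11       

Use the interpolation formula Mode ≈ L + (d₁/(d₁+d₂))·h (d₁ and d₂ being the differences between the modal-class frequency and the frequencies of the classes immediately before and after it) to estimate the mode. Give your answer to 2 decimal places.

340.00

Modal class: 310 to under 360 (highest frequency 15).
d₁ = 15 − 9 = 6, d₂ = 15 − 11 = 4
Mode ≈ 310 + (6/(6+4)) × 50 = 310 + 30.0000 = 340.0000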